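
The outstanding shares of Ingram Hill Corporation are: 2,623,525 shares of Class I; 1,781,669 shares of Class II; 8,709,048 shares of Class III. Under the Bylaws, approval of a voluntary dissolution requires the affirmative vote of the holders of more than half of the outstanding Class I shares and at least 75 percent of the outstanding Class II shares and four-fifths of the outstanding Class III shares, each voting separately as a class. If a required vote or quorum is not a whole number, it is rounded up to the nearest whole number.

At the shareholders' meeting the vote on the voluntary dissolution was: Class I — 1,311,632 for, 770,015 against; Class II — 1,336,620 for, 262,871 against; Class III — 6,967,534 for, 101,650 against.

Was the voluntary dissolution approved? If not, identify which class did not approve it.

Class I: a majority of 2623525 is 1311763; 1,311,763 required, 1,311,632 in favor — not approved.
Class II: 3/4 of 1781669 = 1336251.75, rounded up to 1336252; 1,336,252 required, 1,336,620 in favor — approved.
Class III: 4/5 of 8709048 = 6967238.40, rounded up to 6967239; 6,967,239 required, 6,967,534 in favor — approved.

Not approved — the Class I shares did not give the required vote.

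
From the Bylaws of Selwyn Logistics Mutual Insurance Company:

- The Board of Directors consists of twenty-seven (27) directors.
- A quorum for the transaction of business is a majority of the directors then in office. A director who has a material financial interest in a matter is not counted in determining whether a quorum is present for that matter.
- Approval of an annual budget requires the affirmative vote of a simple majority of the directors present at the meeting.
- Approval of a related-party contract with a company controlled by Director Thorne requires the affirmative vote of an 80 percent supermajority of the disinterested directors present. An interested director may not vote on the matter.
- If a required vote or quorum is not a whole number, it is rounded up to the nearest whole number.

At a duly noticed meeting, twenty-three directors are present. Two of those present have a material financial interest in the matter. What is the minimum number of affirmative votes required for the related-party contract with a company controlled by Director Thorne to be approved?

The related-party contract with a company controlled by Director Thorne requires four-fifths of the disinterested directors present (23 − 2 = 21).
4/5 of 21 = 16.80, rounded up to 17.

17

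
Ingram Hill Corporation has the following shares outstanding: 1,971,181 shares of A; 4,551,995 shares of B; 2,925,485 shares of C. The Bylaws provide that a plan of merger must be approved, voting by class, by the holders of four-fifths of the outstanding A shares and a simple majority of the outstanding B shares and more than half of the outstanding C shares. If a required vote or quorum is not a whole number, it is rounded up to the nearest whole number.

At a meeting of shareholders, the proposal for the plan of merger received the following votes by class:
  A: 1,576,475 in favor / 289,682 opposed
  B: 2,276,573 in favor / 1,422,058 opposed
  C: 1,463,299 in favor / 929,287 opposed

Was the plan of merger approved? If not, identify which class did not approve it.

Not approved — the A shares did not give the required vote.

A: 4/5 of 1971181 = 1576944.80, rounded up to 1576945; 1,576,945 required, 1,576,475 in favor — not approved.
B: a majority of 4551995 is 2275998; 2,275,998 required, 2,276,573 in favor — approved.
C: a majority of 2925485 is 1462743; 1,462,743 required, 1,463,299 in favor — approved.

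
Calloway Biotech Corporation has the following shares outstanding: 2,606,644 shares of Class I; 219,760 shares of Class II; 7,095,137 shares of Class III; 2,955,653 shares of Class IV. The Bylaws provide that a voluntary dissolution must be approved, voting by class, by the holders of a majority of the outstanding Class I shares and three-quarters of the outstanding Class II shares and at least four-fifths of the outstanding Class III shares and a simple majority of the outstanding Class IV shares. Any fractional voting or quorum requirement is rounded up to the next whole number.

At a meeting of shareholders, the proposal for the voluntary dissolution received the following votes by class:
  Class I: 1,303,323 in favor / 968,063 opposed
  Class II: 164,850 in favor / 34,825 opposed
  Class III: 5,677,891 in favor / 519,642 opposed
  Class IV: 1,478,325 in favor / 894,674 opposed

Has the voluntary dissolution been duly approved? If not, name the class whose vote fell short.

Approved — every class gave the required vote.

Class I: a majority of 2606644 is 1303323; 1,303,323 required, 1,303,323 in favor — approved.
Class II: 3/4 of 219760 = 164820; 164,820 required, 164,850 in favor — approved.
Class III: 4/5 of 7095137 = 5676109.60, rounded up to 5676110; 5,676,110 required, 5,677,891 in favor — approved.
Class IV: a majority of 2955653 is 1477827; 1,477,827 required, 1,478,325 in favor — approved.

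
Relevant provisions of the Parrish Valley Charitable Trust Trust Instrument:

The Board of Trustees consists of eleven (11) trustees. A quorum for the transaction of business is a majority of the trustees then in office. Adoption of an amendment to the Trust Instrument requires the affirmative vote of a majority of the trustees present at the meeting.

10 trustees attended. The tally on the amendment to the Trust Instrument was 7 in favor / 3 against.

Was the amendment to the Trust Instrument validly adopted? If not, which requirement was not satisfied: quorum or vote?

Quorum: 10 present; quorum is 6. Satisfied.
Vote: the amendment to the Trust Instrument requires a majority of the trustees present (10). A majority of 10 is 6, so 6 affirmative votes are needed; 7 voted in favor. Satisfied.

Valid — all requirements satisfied.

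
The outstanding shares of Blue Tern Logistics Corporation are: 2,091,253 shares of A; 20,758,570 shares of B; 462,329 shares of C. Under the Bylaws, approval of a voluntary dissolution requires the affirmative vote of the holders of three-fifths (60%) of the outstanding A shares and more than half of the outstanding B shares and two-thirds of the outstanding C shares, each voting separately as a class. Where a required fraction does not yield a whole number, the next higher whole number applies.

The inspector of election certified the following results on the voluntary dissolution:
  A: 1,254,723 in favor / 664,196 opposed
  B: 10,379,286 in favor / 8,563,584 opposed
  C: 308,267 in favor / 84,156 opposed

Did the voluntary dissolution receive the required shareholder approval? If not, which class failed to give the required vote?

A: 3/5 of 2091253 = 1254751.80, rounded up to 1254752; 1,254,752 required, 1,254,723 in favor — not approved.
B: a majority of 20758570 is 10379286; 10,379,286 required, 10,379,286 in favor — approved.
C: 2/3 of 462329 = 308219.33, rounded up to 308220; 308,220 required, 308,267 in favor — approved.

Not approved — the A shares did not give the required vote.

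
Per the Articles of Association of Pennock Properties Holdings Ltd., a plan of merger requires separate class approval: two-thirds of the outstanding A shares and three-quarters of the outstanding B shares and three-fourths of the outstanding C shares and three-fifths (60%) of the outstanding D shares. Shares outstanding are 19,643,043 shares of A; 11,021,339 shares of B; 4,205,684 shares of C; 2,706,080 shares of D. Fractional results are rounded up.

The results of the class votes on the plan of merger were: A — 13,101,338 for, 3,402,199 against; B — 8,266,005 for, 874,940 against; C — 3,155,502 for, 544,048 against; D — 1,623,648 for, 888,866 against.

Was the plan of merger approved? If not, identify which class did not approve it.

A: 2/3 of 19643043 = 13095362; 13,095,362 required, 13,101,338 in favor — approved.
B: 3/4 of 11021339 = 8266004.25, rounded up to 8266005; 8,266,005 required, 8,266,005 in favor — approved.
C: 3/4 of 4205684 = 3154263; 3,154,263 required, 3,155,502 in favor — approved.
D: 3/5 of 2706080 = 1623648; 1,623,648 required, 1,623,648 in favor — approved.

Approved — every class gave the required vote.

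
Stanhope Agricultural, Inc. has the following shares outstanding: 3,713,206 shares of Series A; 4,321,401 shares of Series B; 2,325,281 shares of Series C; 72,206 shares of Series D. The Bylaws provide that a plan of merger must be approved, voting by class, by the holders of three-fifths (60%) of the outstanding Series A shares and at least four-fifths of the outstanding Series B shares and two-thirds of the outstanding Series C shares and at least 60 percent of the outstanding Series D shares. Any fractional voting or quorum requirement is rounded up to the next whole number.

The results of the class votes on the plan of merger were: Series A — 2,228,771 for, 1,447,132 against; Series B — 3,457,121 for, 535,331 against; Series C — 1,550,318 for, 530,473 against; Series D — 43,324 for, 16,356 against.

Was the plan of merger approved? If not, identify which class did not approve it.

Approved — every class gave the required vote.

Series A: 3/5 of 3713206 = 2227923.60, rounded up to 2227924; 2,227,924 required, 2,228,771 in favor — approved.
Series B: 4/5 of 4321401 = 3457120.80, rounded up to 3457121; 3,457,121 required, 3,457,121 in favor — approved.
Series C: 2/3 of 2325281 = 1550187.33, rounded up to 1550188; 1,550,188 required, 1,550,318 in favor — approved.
Series D: 3/5 of 72206 = 43323.60, rounded up to 43324; 43,324 required, 43,324 in favor — approved.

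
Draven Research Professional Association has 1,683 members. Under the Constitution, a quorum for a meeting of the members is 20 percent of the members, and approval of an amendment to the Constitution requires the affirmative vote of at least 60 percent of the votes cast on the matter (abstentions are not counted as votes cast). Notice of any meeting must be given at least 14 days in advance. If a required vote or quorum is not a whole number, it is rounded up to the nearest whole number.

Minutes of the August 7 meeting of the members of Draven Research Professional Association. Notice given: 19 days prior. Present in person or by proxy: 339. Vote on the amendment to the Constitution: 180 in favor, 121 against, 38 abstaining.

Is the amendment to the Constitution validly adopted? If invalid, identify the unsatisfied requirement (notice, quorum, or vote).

Notice: 19 days given; 14 required. Satisfied.
Quorum: 20% of 1,683 = 336.60, rounded up to 337; 339 present. Satisfied.
Vote: requires three-fifths of the votes cast (339 − 38 abstaining = 301); 3/5 of 301 = 180.60, rounded up to 181, so 181 needed; 180 in favor. Not satisfied.

Invalid — vote requirement not satisfied.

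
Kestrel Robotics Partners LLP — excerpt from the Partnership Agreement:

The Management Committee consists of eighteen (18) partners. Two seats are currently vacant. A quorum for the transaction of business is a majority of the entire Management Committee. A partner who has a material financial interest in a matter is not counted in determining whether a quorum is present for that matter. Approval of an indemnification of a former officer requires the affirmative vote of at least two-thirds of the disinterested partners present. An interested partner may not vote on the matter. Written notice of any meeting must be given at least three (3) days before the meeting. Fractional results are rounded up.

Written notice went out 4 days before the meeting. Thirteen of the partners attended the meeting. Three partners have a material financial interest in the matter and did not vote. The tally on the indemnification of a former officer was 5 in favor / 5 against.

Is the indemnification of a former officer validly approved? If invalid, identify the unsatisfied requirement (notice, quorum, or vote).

Notice: 4 days given; 3 required (4 ≥ 3). Satisfied.
Quorum: 13 present, but the 3 interested partners do not count, leaving 10. Quorum is 10. Satisfied.
Vote: the indemnification of a former officer requires two-thirds of the disinterested partners present (13 − 3 = 10). 2/3 of 10 = 6.67, rounded up to 7, so 7 affirmative votes are needed; 5 voted in favor. Not satisfied.

Invalid — vote requirement not satisfied.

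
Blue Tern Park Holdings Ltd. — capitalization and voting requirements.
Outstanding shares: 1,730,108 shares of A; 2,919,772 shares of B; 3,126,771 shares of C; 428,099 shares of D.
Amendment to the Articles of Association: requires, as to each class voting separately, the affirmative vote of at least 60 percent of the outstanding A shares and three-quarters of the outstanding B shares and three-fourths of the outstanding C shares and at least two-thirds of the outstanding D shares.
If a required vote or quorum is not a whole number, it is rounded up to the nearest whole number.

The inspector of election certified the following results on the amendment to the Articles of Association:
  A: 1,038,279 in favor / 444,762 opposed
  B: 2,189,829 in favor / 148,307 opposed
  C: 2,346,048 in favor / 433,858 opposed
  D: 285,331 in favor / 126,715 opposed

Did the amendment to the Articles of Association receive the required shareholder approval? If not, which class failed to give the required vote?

A: 3/5 of 1730108 = 1038064.80, rounded up to 1038065; 1,038,065 required, 1,038,279 in favor — approved.
B: 3/4 of 2919772 = 2189829; 2,189,829 required, 2,189,829 in favor — approved.
C: 3/4 of 3126771 = 2345078.25, rounded up to 2345079; 2,345,079 required, 2,346,048 in favor — approved.
D: 2/3 of 428099 = 285399.33, rounded up to 285400; 285,400 required, 285,331 in favor — not approved.

Not approved — the D shares did not give the required vote.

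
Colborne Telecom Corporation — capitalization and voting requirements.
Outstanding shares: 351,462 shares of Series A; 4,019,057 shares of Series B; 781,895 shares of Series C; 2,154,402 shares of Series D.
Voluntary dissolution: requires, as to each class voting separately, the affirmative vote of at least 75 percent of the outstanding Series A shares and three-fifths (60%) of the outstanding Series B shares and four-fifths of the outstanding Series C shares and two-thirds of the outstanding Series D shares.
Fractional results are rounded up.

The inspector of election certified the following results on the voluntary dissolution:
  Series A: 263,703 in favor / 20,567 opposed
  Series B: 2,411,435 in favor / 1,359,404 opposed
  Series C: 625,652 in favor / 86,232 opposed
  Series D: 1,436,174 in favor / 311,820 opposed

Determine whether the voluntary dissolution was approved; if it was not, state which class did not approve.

Not approved — the Series D shares did not give the required vote.

Series A: 3/4 of 351462 = 263596.50, rounded up to 263597; 263,597 required, 263,703 in favor — approved.
Series B: 3/5 of 4019057 = 2411434.20, rounded up to 2411435; 2,411,435 required, 2,411,435 in favor — approved.
Series C: 4/5 of 781895 = 625516; 625,516 required, 625,652 in favor — approved.
Series D: 2/3 of 2154402 = 1436268; 1,436,268 required, 1,436,174 in favor — not approved.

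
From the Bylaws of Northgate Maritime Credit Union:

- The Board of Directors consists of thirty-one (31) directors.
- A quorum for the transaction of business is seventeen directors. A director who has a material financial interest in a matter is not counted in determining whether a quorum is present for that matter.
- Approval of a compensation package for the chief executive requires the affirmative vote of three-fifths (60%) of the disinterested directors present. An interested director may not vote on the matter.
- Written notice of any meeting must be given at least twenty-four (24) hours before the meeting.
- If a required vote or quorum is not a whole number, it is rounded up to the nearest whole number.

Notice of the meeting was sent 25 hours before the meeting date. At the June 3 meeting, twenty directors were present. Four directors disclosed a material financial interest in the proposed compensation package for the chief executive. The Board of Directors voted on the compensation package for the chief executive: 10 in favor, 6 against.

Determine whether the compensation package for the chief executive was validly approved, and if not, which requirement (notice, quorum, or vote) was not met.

Notice: 25 hours given; 24 required (25 ≥ 24). Satisfied.
Quorum: 20 present, but the 4 interested directors do not count, leaving 16. Quorum is 17. Not satisfied.
Vote: the compensation package for the chief executive requires three-fifths of the disinterested directors present (20 − 4 = 16). 3/5 of 16 = 9.60, rounded up to 10, so 10 affirmative votes are needed; 10 voted in favor. Satisfied. (Moot — without a quorum no business can be validly transacted.)

Invalid — quorum requirement not satisfied.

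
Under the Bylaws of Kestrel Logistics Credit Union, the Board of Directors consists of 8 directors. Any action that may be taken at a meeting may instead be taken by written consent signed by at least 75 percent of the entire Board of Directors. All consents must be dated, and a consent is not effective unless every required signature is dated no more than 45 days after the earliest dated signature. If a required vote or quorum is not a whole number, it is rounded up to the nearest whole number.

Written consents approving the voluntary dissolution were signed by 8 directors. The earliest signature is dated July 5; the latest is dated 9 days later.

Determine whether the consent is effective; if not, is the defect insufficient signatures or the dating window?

Signatures required: at least 75 percent of 8 — 3/4 of 8 = 6, so 6 needed; 8 signed. Sufficient.
Dating window: the latest signature is 9 days after the earliest; the limit is 45 days. Within the window.

Effective — both the signature and dating-window requirements are satisfied.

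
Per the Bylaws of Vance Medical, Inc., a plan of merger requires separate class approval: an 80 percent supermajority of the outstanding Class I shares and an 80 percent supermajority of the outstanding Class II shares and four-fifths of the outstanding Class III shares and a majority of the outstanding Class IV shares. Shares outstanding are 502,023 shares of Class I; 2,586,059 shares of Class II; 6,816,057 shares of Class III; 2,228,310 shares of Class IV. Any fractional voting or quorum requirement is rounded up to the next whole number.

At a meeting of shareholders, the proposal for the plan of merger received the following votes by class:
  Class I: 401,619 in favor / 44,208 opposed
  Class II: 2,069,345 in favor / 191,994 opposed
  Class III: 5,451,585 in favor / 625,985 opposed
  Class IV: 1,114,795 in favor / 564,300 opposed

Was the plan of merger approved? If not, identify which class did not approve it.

Class I: 4/5 of 502023 = 401618.40, rounded up to 401619; 401,619 required, 401,619 in favor — approved.
Class II: 4/5 of 2586059 = 2068847.20, rounded up to 2068848; 2,068,848 required, 2,069,345 in favor — approved.
Class III: 4/5 of 6816057 = 5452845.60, rounded up to 5452846; 5,452,846 required, 5,451,585 in favor — not approved.
Class IV: a majority of 2228310 is 1114156; 1,114,156 required, 1,114,795 in favor — approved.

Not approved — the Class III shares did not give the required vote.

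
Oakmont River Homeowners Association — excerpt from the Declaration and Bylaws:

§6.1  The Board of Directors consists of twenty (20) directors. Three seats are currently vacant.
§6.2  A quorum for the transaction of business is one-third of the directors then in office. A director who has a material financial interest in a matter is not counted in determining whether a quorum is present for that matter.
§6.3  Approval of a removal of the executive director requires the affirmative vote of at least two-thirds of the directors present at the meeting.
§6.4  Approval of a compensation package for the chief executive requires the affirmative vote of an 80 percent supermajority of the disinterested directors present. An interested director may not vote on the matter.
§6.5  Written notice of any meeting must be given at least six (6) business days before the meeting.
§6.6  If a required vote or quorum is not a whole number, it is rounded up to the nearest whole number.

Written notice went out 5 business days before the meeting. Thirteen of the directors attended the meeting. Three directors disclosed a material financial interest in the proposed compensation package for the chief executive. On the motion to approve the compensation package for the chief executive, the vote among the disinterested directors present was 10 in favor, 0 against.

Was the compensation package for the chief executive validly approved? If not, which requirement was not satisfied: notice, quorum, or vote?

Invalid — notice requirement not satisfied.

Notice: 5 business days given; 6 required (5 < 6). Not satisfied.
Quorum: 13 present, but the 3 interested directors do not count, leaving 10. Quorum is 6. Satisfied.
Vote: the compensation package for the chief executive requires four-fifths of the disinterested directors present (13 − 3 = 10). 4/5 of 10 = 8, so 8 affirmative votes are needed; 10 voted in favor. Satisfied.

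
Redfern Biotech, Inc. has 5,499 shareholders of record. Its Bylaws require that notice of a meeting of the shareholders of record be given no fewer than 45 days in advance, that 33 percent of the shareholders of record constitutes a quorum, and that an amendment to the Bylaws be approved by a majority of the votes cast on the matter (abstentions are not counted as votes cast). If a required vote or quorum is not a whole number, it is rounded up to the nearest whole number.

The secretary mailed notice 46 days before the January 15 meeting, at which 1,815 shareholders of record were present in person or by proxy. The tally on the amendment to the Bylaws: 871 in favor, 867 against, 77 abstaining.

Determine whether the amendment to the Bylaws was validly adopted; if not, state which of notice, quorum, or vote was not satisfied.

Notice: 46 days given; 45 required. Satisfied.
Quorum: 33% of 5,499 = 1,814.67, rounded up to 1,815; 1,815 present. Satisfied.
Vote: requires a majority of the votes cast (1,815 − 77 abstaining = 1,738); a majority of 1738 is 870, so 870 needed; 871 in favor. Satisfied.

Valid — all requirements satisfied.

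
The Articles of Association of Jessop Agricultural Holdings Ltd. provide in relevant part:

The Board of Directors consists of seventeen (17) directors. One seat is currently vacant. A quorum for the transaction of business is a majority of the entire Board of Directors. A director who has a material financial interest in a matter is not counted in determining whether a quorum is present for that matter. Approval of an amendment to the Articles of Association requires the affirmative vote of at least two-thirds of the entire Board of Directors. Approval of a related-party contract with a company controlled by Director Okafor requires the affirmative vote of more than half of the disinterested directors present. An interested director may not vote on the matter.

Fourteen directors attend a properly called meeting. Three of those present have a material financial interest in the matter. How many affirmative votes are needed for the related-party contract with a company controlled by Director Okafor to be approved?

The related-party contract with a company controlled by Director Okafor requires a majority of the disinterested directors present (14 − 3 = 11).
A majority of 11 is 6.

6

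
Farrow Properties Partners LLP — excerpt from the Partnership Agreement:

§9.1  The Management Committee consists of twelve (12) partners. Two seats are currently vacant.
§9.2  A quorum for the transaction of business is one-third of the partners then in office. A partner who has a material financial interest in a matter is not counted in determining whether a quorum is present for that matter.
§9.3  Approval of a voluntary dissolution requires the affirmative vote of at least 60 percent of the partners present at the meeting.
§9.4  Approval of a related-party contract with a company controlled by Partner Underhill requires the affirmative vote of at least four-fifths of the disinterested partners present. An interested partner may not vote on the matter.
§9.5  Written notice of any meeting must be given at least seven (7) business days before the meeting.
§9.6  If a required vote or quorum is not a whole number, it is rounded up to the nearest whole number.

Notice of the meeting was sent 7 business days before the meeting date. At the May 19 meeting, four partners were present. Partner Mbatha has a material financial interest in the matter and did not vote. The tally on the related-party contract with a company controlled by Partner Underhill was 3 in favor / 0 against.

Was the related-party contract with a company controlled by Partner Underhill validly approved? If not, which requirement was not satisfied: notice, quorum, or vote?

Notice: 7 business days given; 7 required (7 ≥ 7). Satisfied.
Quorum: 4 present, but the 1 interested partner does not count, leaving 3. Quorum is 4. Not satisfied.
Vote: the related-party contract with a company controlled by Partner Underhill requires four-fifths of the disinterested partners present (4 − 1 = 3). 4/5 of 3 = 2.40, rounded up to 3, so 3 affirmative votes are needed; 3 voted in favor. Satisfied. (Moot — without a quorum no business can be validly transacted.)

Invalid — quorum requirement not satisfied.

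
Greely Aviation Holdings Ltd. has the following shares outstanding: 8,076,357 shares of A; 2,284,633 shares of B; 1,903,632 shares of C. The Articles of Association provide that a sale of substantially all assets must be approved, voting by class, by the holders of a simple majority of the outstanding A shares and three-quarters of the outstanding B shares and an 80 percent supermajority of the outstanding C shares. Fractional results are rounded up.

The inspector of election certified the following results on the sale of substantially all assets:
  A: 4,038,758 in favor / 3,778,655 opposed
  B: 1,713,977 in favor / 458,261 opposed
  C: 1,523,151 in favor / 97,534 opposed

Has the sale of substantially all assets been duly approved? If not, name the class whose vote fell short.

Approved — every class gave the required vote.

A: a majority of 8076357 is 4038179; 4,038,179 required, 4,038,758 in favor — approved.
B: 3/4 of 2284633 = 1713474.75, rounded up to 1713475; 1,713,475 required, 1,713,977 in favor — approved.
C: 4/5 of 1903632 = 1522905.60, rounded up to 1522906; 1,522,906 required, 1,523,151 in favor — approved.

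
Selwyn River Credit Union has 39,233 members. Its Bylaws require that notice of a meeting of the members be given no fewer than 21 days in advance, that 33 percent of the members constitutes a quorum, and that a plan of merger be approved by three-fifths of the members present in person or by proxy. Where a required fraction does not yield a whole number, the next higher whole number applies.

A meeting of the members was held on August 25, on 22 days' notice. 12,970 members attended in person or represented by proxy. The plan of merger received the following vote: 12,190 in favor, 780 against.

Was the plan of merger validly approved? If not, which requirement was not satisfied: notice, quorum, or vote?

Valid — all requirements satisfied.

Notice: 22 days given; 21 required. Satisfied.
Quorum: 33% of 39,233 = 12,946.89, rounded up to 12,947; 12,970 present. Satisfied.
Vote: requires three-fifths of those present (12,970); 3/5 of 12970 = 7782, so 7,782 needed; 12,190 in favor. Satisfied.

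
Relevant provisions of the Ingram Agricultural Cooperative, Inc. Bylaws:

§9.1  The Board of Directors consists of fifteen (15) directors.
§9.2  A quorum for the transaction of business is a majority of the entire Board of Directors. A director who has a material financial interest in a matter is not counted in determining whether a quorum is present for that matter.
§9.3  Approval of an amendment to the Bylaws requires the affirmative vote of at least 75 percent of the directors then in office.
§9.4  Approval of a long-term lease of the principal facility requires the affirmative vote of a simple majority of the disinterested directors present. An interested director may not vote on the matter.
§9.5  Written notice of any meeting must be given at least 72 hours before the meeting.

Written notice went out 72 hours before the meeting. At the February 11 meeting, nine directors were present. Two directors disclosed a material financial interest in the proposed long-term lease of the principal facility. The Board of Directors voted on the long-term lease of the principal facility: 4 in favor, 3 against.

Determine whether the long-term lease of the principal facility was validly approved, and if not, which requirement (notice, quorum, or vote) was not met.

Invalid — quorum requirement not satisfied.

Notice: 72 hours given; 72 required (72 ≥ 72). Satisfied.
Quorum: 9 present, but the 2 interested directors do not count, leaving 7. Quorum is 8. Not satisfied.
Vote: the long-term lease of the principal facility requires a majority of the disinterested directors present (9 − 2 = 7). A majority of 7 is 4, so 4 affirmative votes are needed; 4 voted in favor. Satisfied. (Moot — without a quorum no business can be validly transacted.)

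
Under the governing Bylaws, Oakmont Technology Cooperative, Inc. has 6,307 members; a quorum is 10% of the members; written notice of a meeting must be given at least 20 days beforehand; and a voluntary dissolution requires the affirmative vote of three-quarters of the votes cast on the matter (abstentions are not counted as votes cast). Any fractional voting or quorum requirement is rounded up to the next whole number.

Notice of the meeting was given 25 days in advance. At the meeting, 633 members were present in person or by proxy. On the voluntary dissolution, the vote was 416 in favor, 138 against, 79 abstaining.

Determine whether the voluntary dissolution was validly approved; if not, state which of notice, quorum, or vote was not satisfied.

Valid — all requirements satisfied.

Notice: 25 days given; 20 required. Satisfied.
Quorum: 10% of 6,307 = 630.70, rounded up to 631; 633 present. Satisfied.
Vote: requires three-fourths of the votes cast (633 − 79 abstaining = 554); 3/4 of 554 = 415.50, rounded up to 416, so 416 needed; 416 in favor. Satisfied.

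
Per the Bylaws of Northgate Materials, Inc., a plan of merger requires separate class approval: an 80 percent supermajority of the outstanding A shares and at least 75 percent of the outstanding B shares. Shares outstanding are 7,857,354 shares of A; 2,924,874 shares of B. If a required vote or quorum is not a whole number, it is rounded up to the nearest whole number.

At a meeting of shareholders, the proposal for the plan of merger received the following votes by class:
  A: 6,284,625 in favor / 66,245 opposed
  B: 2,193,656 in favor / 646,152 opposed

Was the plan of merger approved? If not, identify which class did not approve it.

A: 4/5 of 7857354 = 6285883.20, rounded up to 6285884; 6,285,884 required, 6,284,625 in favor — not approved.
B: 3/4 of 2924874 = 2193655.50, rounded up to 2193656; 2,193,656 required, 2,193,656 in favor — approved.

Not approved — the A shares did not give the required vote.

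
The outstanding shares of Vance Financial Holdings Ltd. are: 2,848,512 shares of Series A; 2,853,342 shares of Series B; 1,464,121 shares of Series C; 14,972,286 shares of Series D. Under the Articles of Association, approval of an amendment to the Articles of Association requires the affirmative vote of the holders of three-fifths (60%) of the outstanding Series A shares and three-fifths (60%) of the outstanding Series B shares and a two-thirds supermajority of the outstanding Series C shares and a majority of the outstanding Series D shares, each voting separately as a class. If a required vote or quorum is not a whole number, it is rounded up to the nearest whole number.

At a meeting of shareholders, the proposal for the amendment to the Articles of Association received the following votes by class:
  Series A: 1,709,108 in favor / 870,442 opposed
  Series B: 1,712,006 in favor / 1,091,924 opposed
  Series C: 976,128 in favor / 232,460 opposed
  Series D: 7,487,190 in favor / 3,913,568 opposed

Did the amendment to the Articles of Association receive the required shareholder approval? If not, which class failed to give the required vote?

Approved — every class gave the required vote.

Series A: 3/5 of 2848512 = 1709107.20, rounded up to 1709108; 1,709,108 required, 1,709,108 in favor — approved.
Series B: 3/5 of 2853342 = 1712005.20, rounded up to 1712006; 1,712,006 required, 1,712,006 in favor — approved.
Series C: 2/3 of 1464121 = 976080.67, rounded up to 976081; 976,081 required, 976,128 in favor — approved.
Series D: a majority of 14972286 is 7486144; 7,486,144 required, 7,487,190 in favor — approved.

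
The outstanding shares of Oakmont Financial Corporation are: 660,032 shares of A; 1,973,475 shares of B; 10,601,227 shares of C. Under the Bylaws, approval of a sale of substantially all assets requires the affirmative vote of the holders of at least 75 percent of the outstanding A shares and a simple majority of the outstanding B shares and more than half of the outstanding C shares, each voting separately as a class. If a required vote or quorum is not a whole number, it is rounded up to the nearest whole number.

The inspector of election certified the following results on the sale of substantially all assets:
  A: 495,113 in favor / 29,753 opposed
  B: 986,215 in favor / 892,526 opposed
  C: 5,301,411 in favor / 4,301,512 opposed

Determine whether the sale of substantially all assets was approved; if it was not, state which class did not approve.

A: 3/4 of 660032 = 495024; 495,024 required, 495,113 in favor — approved.
B: a majority of 1973475 is 986738; 986,738 required, 986,215 in favor — not approved.
C: a majority of 10601227 is 5300614; 5,300,614 required, 5,301,411 in favor — approved.

Not approved — the B shares did not give the required vote.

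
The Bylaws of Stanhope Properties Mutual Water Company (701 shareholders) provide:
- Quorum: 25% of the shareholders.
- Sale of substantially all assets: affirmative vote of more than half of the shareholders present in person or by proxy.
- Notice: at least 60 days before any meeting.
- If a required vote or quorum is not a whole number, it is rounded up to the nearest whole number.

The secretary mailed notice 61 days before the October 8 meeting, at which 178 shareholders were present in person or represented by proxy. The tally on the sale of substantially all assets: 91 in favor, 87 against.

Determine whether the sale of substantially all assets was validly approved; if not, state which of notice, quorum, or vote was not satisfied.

Valid — all requirements satisfied.

Notice: 61 days given; 60 required. Satisfied.
Quorum: 25% of 701 = 175.25, rounded up to 176; 178 present. Satisfied.
Vote: requires a majority of those present (178); a majority of 178 is 90, so 90 needed; 91 in favor. Satisfied.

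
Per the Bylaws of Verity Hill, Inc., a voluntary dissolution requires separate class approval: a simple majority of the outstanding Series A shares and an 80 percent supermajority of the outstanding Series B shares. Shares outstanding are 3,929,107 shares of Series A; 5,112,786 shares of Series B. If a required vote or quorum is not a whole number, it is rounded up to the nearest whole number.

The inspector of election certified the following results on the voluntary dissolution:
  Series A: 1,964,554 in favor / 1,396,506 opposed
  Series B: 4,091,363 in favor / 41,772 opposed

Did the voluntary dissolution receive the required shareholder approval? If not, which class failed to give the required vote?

Series A: a majority of 3929107 is 1964554; 1,964,554 required, 1,964,554 in favor — approved.
Series B: 4/5 of 5112786 = 4090228.80, rounded up to 4090229; 4,090,229 required, 4,091,363 in favor — approved.

Approved — every class gave the required vote.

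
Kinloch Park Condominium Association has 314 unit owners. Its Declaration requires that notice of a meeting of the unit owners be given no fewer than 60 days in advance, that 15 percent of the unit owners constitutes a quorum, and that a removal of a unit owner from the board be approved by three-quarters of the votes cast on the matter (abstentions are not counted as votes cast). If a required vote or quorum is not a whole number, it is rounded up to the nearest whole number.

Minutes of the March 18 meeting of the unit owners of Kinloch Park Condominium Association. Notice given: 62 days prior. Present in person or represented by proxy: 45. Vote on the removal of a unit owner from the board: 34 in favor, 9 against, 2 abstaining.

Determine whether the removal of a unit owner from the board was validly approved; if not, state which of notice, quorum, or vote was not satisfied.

Notice: 62 days given; 60 required. Satisfied.
Quorum: 15% of 314 = 47.10, rounded up to 48; 45 present. Not satisfied.
Vote: requires three-fourths of the votes cast (45 − 2 abstaining = 43); 3/4 of 43 = 32.25, rounded up to 33, so 33 needed; 34 in favor. Satisfied.

Invalid — quorum requirement not satisfied.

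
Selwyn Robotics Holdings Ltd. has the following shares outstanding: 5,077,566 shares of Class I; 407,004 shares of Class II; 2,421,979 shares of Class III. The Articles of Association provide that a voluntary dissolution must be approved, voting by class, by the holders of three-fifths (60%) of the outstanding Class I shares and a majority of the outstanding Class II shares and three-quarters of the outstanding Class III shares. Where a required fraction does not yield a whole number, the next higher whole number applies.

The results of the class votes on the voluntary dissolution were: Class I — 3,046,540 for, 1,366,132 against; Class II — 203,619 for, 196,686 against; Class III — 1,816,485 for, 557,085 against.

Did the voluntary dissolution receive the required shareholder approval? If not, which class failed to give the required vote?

Class I: 3/5 of 5077566 = 3046539.60, rounded up to 3046540; 3,046,540 required, 3,046,540 in favor — approved.
Class II: a majority of 407004 is 203503; 203,503 required, 203,619 in favor — approved.
Class III: 3/4 of 2421979 = 1816484.25, rounded up to 1816485; 1,816,485 required, 1,816,485 in favor — approved.

Approved — every class gave the required vote.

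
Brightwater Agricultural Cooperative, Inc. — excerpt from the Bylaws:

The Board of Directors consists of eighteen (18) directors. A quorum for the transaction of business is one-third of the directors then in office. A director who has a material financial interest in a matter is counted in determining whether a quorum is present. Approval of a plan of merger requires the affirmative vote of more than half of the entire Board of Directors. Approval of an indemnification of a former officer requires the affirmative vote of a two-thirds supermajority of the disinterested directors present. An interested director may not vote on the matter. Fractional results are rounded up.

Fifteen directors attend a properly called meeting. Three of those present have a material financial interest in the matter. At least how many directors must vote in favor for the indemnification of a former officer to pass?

8

The indemnification of a former officer requires two-thirds of the disinterested directors present (15 − 3 = 12).
2/3 of 12 = 8.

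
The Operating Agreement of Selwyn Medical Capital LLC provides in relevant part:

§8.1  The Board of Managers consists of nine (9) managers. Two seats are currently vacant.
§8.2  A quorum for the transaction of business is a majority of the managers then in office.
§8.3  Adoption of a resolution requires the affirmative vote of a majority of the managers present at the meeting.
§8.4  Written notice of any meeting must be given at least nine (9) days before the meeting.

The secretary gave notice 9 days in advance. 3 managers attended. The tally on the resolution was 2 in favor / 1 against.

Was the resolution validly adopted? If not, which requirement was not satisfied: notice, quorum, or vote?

Notice: 9 days given; 9 required (9 ≥ 9). Satisfied.
Quorum: 3 present; quorum is 4. Not satisfied.
Vote: the resolution requires a majority of the managers present (3). A majority of 3 is 2, so 2 affirmative votes are needed; 2 voted in favor. Satisfied. (Moot — without a quorum no business can be validly transacted.)

Invalid — quorum requirement not satisfied.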